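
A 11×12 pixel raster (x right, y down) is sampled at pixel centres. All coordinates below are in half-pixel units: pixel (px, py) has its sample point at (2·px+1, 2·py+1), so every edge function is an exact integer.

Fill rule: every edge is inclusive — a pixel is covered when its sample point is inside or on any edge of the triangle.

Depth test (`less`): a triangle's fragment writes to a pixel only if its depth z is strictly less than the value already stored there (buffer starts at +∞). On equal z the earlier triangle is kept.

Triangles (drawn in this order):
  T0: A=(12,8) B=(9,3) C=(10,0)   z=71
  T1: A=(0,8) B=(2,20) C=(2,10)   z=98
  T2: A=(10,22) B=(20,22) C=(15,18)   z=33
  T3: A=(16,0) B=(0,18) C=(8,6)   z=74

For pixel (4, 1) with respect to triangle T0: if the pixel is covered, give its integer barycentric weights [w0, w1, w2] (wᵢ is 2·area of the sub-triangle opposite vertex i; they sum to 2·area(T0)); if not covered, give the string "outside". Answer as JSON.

T0:
  2·area = 14
  edge (12, 8)→(9, 3): d=(-3,-5) inclusive
  edge (9, 3)→(10, 0): d=(1,-3) inclusive
  edge (10, 0)→(12, 8): d=(2,8) inclusive
    (4,1)@(9, 3): e=[0,0,14] → █  [on edge]
    (5,1)@(11, 3): e=[10,6,-2] → ·
    (4,2)@(9, 5): e=[-6,2,18] → ·
    (5,2)@(11, 5): e=[4,8,2] → █
    (6,2)@(13, 5): e=[14,14,-14] → ·
    (5,3)@(11, 7): e=[-2,10,6] → ·
    (3,4)@(7, 9): e=[-28,0,42] → ·  [on edge]
    (7,6)@(15, 13): e=[0,28,-14] → ·  [on edge]
    (2,7)@(5, 15): e=[-56,0,70] → ·  [on edge]
    (1,10)@(3, 21): e=[-84,0,98] → ·  [on edge]
    (10,11)@(21, 23): e=[0,56,-42] → ·  [on edge]
  covered (2 px):
    · · · · · · · · · · ·
    · · · · █ · · · · · ·
    · · · · · █ · · · · ·
    · · · · · · · · · · ·
    · · · · · · · · · · ·
    · · · · · · · · · · ·
    · · · · · · · · · · ·
    · · · · · · · · · · ·
    · · · · · · · · · · ·
    · · · · · · · · · · ·
    · · · · · · · · · · ·
    · · · · · · · · · · ·
T1:
  2·area = 20  (B↔C swapped to make it positive)
  edge (0, 8)→(2, 10): d=(2,2) inclusive
  edge (2, 10)→(2, 20): d=(0,10) inclusive
  edge (2, 20)→(0, 8): d=(-2,-12) inclusive
    (0,4)@(1, 9): e=[0,10,10] → █  [on edge]
    (1,4)@(3, 9): e=[-4,-10,34] → ·
    (0,5)@(1, 11): e=[4,10,6] → █
    (1,5)@(3, 11): e=[0,-10,30] → ·  [on edge]
    (0,6)@(1, 13): e=[8,10,2] → █
    (1,6)@(3, 13): e=[4,-10,26] → ·
    (2,6)@(5, 13): e=[0,-30,50] → ·  [on edge]
    (0,7)@(1, 15): e=[12,10,-2] → ·
    (3,7)@(7, 15): e=[0,-50,70] → ·  [on edge]
    (4,8)@(9, 17): e=[0,-70,90] → ·  [on edge]
    (5,9)@(11, 19): e=[0,-90,110] → ·  [on edge]
    (6,10)@(13, 21): e=[0,-110,130] → ·  [on edge]
    (7,11)@(15, 23): e=[0,-130,150] → ·  [on edge]
  covered (3 px):
    · · · · · · · · · · ·
    · · · · · · · · · · ·
    · · · · · · · · · · ·
    · · · · · · · · · · ·
    █ · · · · · · · · · ·
    █ · · · · · · · · · ·
    █ · · · · · · · · · ·
    · · · · · · · · · · ·
    · · · · · · · · · · ·
    · · · · · · · · · · ·
    · · · · · · · · · · ·
    · · · · · · · · · · ·
T2:
  2·area = 40  (B↔C swapped to make it positive)
  edge (10, 22)→(15, 18): d=(5,-4) inclusive
  edge (15, 18)→(20, 22): d=(5,4) inclusive
  edge (20, 22)→(10, 22): d=(-10,0) inclusive
    (7,9)@(15, 19): e=[5,5,30] → █
    (8,9)@(17, 19): e=[13,-3,30] → ·
    (6,10)@(13, 21): e=[7,23,10] → █
    (8,10)@(17, 21): e=[23,7,10] → █
    (9,10)@(19, 21): e=[31,-1,10] → ·
    (6,11)@(13, 23): e=[17,33,-10] → ·
    (7,11)@(15, 23): e=[25,25,-10] → ·
    (8,11)@(17, 23): e=[33,17,-10] → ·
  covered (4 px):
    · · · · · · · · · · ·
    · · · · · · · · · · ·
    · · · · · · · · · · ·
    · · · · · · · · · · ·
    · · · · · · · · · · ·
    · · · · · · · · · · ·
    · · · · · · · · · · ·
    · · · · · · · · · · ·
    · · · · · · · · · · ·
    · · · · · · · █ · · ·
    · · · · · · █ █ █ · ·
    · · · · · · · · · · ·
T3:
  2·area = 48
  edge (16, 0)→(0, 18): d=(-16,18) inclusive
  edge (0, 18)→(8, 6): d=(8,-12) inclusive
  edge (8, 6)→(16, 0): d=(8,-6) inclusive
    (7,0)@(15, 1): e=[2,44,2] → █
    (8,0)@(17, 1): e=[-34,68,14] → ·
    (6,1)@(13, 3): e=[6,36,6] → █
    (7,1)@(15, 3): e=[-30,60,18] → ·
    (5,2)@(11, 5): e=[10,28,10] → █
    (6,2)@(13, 5): e=[-26,52,22] → ·
    (4,3)@(9, 7): e=[14,20,14] → █
    (5,3)@(11, 7): e=[-22,44,26] → ·
    (3,4)@(7, 9): e=[18,12,18] → █
    (4,4)@(9, 9): e=[-18,36,30] → ·
    (2,5)@(5, 11): e=[22,4,22] → █
    (3,5)@(7, 11): e=[-14,28,34] → ·
  covered (6 px):
    · · · · · · · █ · · ·
    · · · · · · █ · · · ·
    · · · · · █ · · · · ·
    · · · · █ · · · · · ·
    · · · █ · · · · · · ·
    · · █ · · · · · · · ·
    · · · · · · · · · · ·
    · · · · · · · · · · ·
    · · · · · · · · · · ·
    · · · · · · · · · · ·
    · · · · · · · · · · ·
    · · · · · · · · · · ·

Result: [0,14,0]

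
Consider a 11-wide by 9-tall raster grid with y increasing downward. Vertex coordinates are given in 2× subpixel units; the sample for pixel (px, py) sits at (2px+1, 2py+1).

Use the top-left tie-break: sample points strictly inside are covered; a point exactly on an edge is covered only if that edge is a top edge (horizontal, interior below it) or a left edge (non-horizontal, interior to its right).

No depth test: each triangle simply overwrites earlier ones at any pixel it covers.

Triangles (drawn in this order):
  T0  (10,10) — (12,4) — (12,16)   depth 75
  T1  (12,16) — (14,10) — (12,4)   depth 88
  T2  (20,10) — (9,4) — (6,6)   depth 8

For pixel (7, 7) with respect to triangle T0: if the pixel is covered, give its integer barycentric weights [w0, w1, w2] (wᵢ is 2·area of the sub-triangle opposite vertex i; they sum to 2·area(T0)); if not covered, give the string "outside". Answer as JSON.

T0:
  2·area = 24
  edge (10, 10)→(12, 4): d=(2,-6) top-left  bias=+0
  edge (12, 4)→(12, 16): d=(0,12) right/bottom  bias=-1
  edge (12, 16)→(10, 10): d=(-2,-6) top-left  bias=+0
    (3,0)@(7, 1): e=[-36,60,0] → ·  [on edge]
    (6,0)@(13, 1): e=[0,-12,36] → ·  [on edge]
    (4,3)@(9, 7): e=[-12,36,0] → ·  [on edge]
    (5,3)@(11, 7): e=[0,12,12] → █  [on edge]
    (6,3)@(13, 7): e=[12,-12,24] → ·
    (5,4)@(11, 9): e=[4,12,8] → █
    (6,4)@(13, 9): e=[16,-12,20] → ·
    (5,5)@(11, 11): e=[8,12,4] → █
    (6,5)@(13, 11): e=[20,-12,16] → ·
    (4,6)@(9, 13): e=[0,36,-12] → ·  [on edge]
    (5,6)@(11, 13): e=[12,12,0] → █  [on edge]
    (6,6)@(13, 13): e=[24,-12,12] → ·
  covered (4 px):
    · · · · · · · · · · ·
    · · · · · · · · · · ·
    · · · · · · · · · · ·
    · · · · · █ · · · · ·
    · · · · · █ · · · · ·
    · · · · · █ · · · · ·
    · · · · · █ · · · · ·
    · · · · · · · · · · ·
    · · · · · · · · · · ·
T1:
  2·area = 24  (B↔C swapped to make it positive)
  edge (12, 16)→(12, 4): d=(0,-12) top-left  bias=+0
  edge (12, 4)→(14, 10): d=(2,6) right/bottom  bias=-1
  edge (14, 10)→(12, 16): d=(-2,6) right/bottom  bias=-1
    (5,0)@(11, 1): e=[-12,0,36] → ·  [on edge]
    (8,0)@(17, 1): e=[60,-36,0] → ·  [on edge]
    (6,3)@(13, 7): e=[12,0,12] → ·  [on edge]
    (7,3)@(15, 7): e=[36,-12,0] → ·  [on edge]
    (6,4)@(13, 9): e=[12,4,8] → █
    (7,4)@(15, 9): e=[36,-8,-4] → ·
    (6,5)@(13, 11): e=[12,8,4] → █
    (7,5)@(15, 11): e=[36,-4,-8] → ·
    (6,6)@(13, 13): e=[12,12,0] → ·  [on edge]
    (7,6)@(15, 13): e=[36,0,-12] → ·  [on edge]
  covered (2 px):
    · · · · · · · · · · ·
    · · · · · · · · · · ·
    · · · · · · · · · · ·
    · · · · · · · · · · ·
    · · · · · · █ · · · ·
    · · · · · · █ · · · ·
    · · · · · · · · · · ·
    · · · · · · · · · · ·
    · · · · · · · · · · ·
T2:
  2·area = 40  (B↔C swapped to make it positive)
  edge (20, 10)→(6, 6): d=(-14,-4) top-left  bias=+0
  edge (6, 6)→(9, 4): d=(3,-2) top-left  bias=+0
  edge (9, 4)→(20, 10): d=(11,6) right/bottom  bias=-1
    (4,2)@(9, 5): e=[26,3,11] → █
    (5,2)@(11, 5): e=[34,7,-1] → ·
    (4,3)@(9, 7): e=[-2,9,33] → ·
    (5,3)@(11, 7): e=[6,13,21] → █
    (6,3)@(13, 7): e=[14,17,9] → █
    (7,3)@(15, 7): e=[22,21,-3] → ·
    (5,4)@(11, 9): e=[-22,19,43] → ·
    (6,4)@(13, 9): e=[-14,23,31] → ·
    (8,4)@(17, 9): e=[2,31,7] → █
    (9,4)@(19, 9): e=[10,35,-5] → ·
    (8,5)@(17, 11): e=[-26,37,29] → ·
  covered (4 px):
    · · · · · · · · · · ·
    · · · · · · · · · · ·
    · · · · █ · · · · · ·
    · · · · · █ █ · · · ·
    · · · · · · · · █ · ·
    · · · · · · · · · · ·
    · · · · · · · · · · ·
    · · · · · · · · · · ·
    · · · · · · · · · · ·

Result: "outside"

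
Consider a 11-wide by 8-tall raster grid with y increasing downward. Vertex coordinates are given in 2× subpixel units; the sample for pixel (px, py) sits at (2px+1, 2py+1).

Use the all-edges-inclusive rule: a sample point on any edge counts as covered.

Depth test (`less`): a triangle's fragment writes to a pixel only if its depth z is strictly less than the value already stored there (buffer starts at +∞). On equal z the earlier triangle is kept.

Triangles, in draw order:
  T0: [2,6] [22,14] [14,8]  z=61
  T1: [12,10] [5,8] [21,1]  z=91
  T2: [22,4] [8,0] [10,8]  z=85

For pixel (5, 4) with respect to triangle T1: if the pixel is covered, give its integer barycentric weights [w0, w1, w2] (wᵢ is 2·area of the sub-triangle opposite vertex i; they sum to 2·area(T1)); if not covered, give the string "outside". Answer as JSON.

T0:
  2·area = 56  (B↔C swapped to make it positive)
  edge (2, 6)→(14, 8): d=(12,2) inclusive
  edge (14, 8)→(22, 14): d=(8,6) inclusive
  edge (22, 14)→(2, 6): d=(-20,-8) inclusive
    (2,3)@(5, 7): e=[6,46,4] → █
    (3,3)@(7, 7): e=[2,34,20] → █
    (4,3)@(9, 7): e=[-2,22,36] → ·
    (2,4)@(5, 9): e=[30,62,-36] → ·
    (3,4)@(7, 9): e=[26,50,-20] → ·
    (5,4)@(11, 9): e=[18,26,12] → █
    (6,4)@(13, 9): e=[14,14,28] → █
    (7,4)@(15, 9): e=[10,2,44] → █
    (8,4)@(17, 9): e=[6,-10,60] → ·
    (5,5)@(11, 11): e=[42,42,-28] → ·
    (6,5)@(13, 11): e=[38,30,-12] → ·
    (7,5)@(15, 11): e=[34,18,4] → █
  covered (7 px):
    · · · · · · · · · · ·
    · · · · · · · · · · ·
    · · · · · · · · · · ·
    · · █ █ · · · · · · ·
    · · · · · █ █ █ · · ·
    · · · · · · · █ █ · ·
    · · · · · · · · · · ·
    · · · · · · · · · · ·
T1:
  2·area = 81
  edge (12, 10)→(5, 8): d=(-7,-2) inclusive
  edge (5, 8)→(21, 1): d=(16,-7) inclusive
  edge (21, 1)→(12, 10): d=(-9,9) inclusive
    (10,0)@(21, 1): e=[81,0,0] → █  [on edge]
    (8,1)@(17, 3): e=[59,4,18] → █
    (9,1)@(19, 3): e=[63,18,0] → █  [on edge]
    (10,1)@(21, 3): e=[67,32,-18] → ·
    (6,2)@(13, 5): e=[37,8,36] → █
    (7,2)@(15, 5): e=[41,22,18] → █
    (8,2)@(17, 5): e=[45,36,0] → █  [on edge]
    (9,2)@(19, 5): e=[49,50,-18] → ·
    (4,3)@(9, 7): e=[15,12,54] → █
    (5,3)@(11, 7): e=[19,26,36] → █
    (7,3)@(15, 7): e=[27,54,0] → █  [on edge]
    (8,3)@(17, 7): e=[31,68,-18] → ·
    (6,4)@(13, 9): e=[9,72,0] → █  [on edge]
    (5,5)@(11, 11): e=[-9,90,0] → ·  [on edge]
    (4,6)@(9, 13): e=[-27,108,0] → ·  [on edge]
    (3,7)@(7, 15): e=[-45,126,0] → ·  [on edge]
  covered (13 px):
    · · · · · · · · · · █
    · · · · · · · · █ █ ·
    · · · · · · █ █ █ · ·
    · · · · █ █ █ █ · · ·
    · · · · █ █ █ · · · ·
    · · · · · · · · · · ·
    · · · · · · · · · · ·
    · · · · · · · · · · ·
T2:
  2·area = 104  (B↔C swapped to make it positive)
  edge (22, 4)→(10, 8): d=(-12,4) inclusive
  edge (10, 8)→(8, 0): d=(-2,-8) inclusive
  edge (8, 0)→(22, 4): d=(14,4) inclusive
    (4,0)@(9, 1): e=[88,6,10] → █
    (5,0)@(11, 1): e=[80,22,2] → █
    (6,0)@(13, 1): e=[72,38,-6] → ·
    (4,1)@(9, 3): e=[64,2,38] → █
    (6,1)@(13, 3): e=[48,34,22] → █
    (7,1)@(15, 3): e=[40,50,14] → █
    (8,1)@(17, 3): e=[32,66,6] → █
    (9,1)@(19, 3): e=[24,82,-2] → ·
    (4,2)@(9, 5): e=[40,-2,66] → ·
    (5,2)@(11, 5): e=[32,14,58] → █
    (9,2)@(19, 5): e=[0,78,26] → █  [on edge]
    (10,2)@(21, 5): e=[-8,94,18] → ·
    (6,3)@(13, 7): e=[0,26,78] → █  [on edge]
    (3,4)@(7, 9): e=[0,-26,130] → ·  [on edge]
    (0,5)@(1, 11): e=[0,-78,182] → ·  [on edge]
  covered (14 px):
    · · · · █ █ · · · · ·
    · · · · █ █ █ █ █ · ·
    · · · · · █ █ █ █ █ ·
    · · · · · █ █ · · · ·
    · · · · · · · · · · ·
    · · · · · · · · · · ·
    · · · · · · · · · · ·
    · · · · · · · · · · ·

Final: [58,18,5]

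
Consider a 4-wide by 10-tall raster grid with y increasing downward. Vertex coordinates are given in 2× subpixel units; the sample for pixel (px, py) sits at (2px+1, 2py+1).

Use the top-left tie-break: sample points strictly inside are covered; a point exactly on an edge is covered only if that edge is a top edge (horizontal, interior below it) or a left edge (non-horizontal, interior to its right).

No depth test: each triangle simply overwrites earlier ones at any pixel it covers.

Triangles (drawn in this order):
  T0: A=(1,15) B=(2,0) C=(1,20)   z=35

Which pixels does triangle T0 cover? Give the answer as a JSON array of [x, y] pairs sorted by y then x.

T0:
  2·area = 5
  edge (1, 15)→(2, 0): d=(1,-15) top-left  bias=+0
  edge (2, 0)→(1, 20): d=(-1,20) right/bottom  bias=-1
  edge (1, 20)→(1, 15): d=(0,-5) top-left  bias=+0
    (0,0)@(1, 1): e=[-14,19,0] → ·  [on edge]
    (0,1)@(1, 3): e=[-12,17,0] → ·  [on edge]
    (0,2)@(1, 5): e=[-10,15,0] → ·  [on edge]
    (0,3)@(1, 7): e=[-8,13,0] → ·  [on edge]
    (0,4)@(1, 9): e=[-6,11,0] → ·  [on edge]
    (0,5)@(1, 11): e=[-4,9,0] → ·  [on edge]
    (0,6)@(1, 13): e=[-2,7,0] → ·  [on edge]
    (0,7)@(1, 15): e=[0,5,0] → █  [on edge]
    (1,7)@(3, 15): e=[30,-35,10] → ·
    (0,8)@(1, 17): e=[2,3,0] → █  [on edge]
    (1,8)@(3, 17): e=[32,-37,10] → ·
    (0,9)@(1, 19): e=[4,1,0] → █  [on edge]
  covered (3 px):
    · · · ·
    · · · ·
    · · · ·
    · · · ·
    · · · ·
    · · · ·
    · · · ·
    █ · · ·
    █ · · ·
    █ · · ·

Final: [[0,7],[0,8],[0,9]]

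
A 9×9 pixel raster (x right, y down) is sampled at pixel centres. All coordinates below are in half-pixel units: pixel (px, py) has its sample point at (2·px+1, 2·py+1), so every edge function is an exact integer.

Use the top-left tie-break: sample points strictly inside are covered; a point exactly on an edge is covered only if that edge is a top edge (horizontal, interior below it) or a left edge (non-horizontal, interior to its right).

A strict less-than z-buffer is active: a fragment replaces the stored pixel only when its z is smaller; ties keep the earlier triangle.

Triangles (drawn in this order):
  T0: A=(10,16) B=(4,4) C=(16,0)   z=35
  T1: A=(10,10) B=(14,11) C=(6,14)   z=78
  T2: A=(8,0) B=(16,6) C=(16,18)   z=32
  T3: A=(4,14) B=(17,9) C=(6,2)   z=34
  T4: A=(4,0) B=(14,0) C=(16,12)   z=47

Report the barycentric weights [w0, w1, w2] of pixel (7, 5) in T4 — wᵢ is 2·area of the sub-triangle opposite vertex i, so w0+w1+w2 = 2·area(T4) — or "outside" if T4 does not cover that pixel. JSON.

T0:
  2·area = 168
  edge (10, 16)→(4, 4): d=(-6,-12) top-left  bias=+0
  edge (4, 4)→(16, 0): d=(12,-4) top-left  bias=+0
  edge (16, 0)→(10, 16): d=(-6,16) right/bottom  bias=-1
    (6,0)@(13, 1): e=[126,0,42] → █  [on edge]
    (7,0)@(15, 1): e=[150,8,10] → █
    (8,0)@(17, 1): e=[174,16,-22] → ·
    (3,1)@(7, 3): e=[42,0,126] → █  [on edge]
    (4,1)@(9, 3): e=[66,8,94] → █
    (5,1)@(11, 3): e=[90,16,62] → █
    (7,1)@(15, 3): e=[138,32,-2] → ·
    (0,2)@(1, 5): e=[-42,0,210] → ·  [on edge]
    (2,2)@(5, 5): e=[6,16,146] → █
    (7,2)@(15, 5): e=[126,56,-14] → ·
    (2,3)@(5, 7): e=[-6,40,134] → ·
    (3,3)@(7, 7): e=[18,48,102] → █
  covered (22 px):
    · · · · · · █ █ ·
    · · · █ █ █ █ · ·
    · · █ █ █ █ █ · ·
    · · · █ █ █ █ · ·
    · · · █ █ █ · · ·
    · · · · █ █ · · ·
    · · · · █ █ · · ·
    · · · · · · · · ·
    · · · · · · · · ·
T1:
  2·area = 20
  edge (10, 10)→(14, 11): d=(4,1) right/bottom  bias=-1
  edge (14, 11)→(6, 14): d=(-8,3) right/bottom  bias=-1
  edge (6, 14)→(10, 10): d=(4,-4) top-left  bias=+0
    (8,1)@(17, 3): e=[-35,55,0] → ·  [on edge]
    (7,2)@(15, 5): e=[-25,45,0] → ·  [on edge]
    (6,3)@(13, 7): e=[-15,35,0] → ·  [on edge]
    (5,4)@(11, 9): e=[-5,25,0] → ·  [on edge]
    (4,5)@(9, 11): e=[5,15,0] → █  [on edge]
    (5,5)@(11, 11): e=[3,9,8] → █
    (6,5)@(13, 11): e=[1,3,16] → █
    (7,5)@(15, 11): e=[-1,-3,24] → ·
    (3,6)@(7, 13): e=[15,5,0] → █  [on edge]
    (4,6)@(9, 13): e=[13,-1,8] → ·
    (5,6)@(11, 13): e=[11,-7,16] → ·
    (6,6)@(13, 13): e=[9,-13,24] → ·
    (2,7)@(5, 15): e=[25,-5,0] → ·  [on edge]
    (1,8)@(3, 17): e=[35,-15,0] → ·  [on edge]
  covered (4 px):
    · · · · · · · · ·
    · · · · · · · · ·
    · · · · · · · · ·
    · · · · · · · · ·
    · · · · · · · · ·
    · · · · █ █ █ · ·
    · · · █ · · · · ·
    · · · · · · · · ·
    · · · · · · · · ·
T2:
  2·area = 96
  edge (8, 0)→(16, 6): d=(8,6) right/bottom  bias=-1
  edge (16, 6)→(16, 18): d=(0,12) right/bottom  bias=-1
  edge (16, 18)→(8, 0): d=(-8,-18) top-left  bias=+0
    (4,0)@(9, 1): e=[2,84,10] → █
    (5,0)@(11, 1): e=[-10,60,46] → ·
    (4,1)@(9, 3): e=[18,84,-6] → ·
    (5,1)@(11, 3): e=[6,60,30] → █
    (6,1)@(13, 3): e=[-6,36,66] → ·
    (5,2)@(11, 5): e=[22,60,14] → █
    (6,2)@(13, 5): e=[10,36,50] → █
    (7,2)@(15, 5): e=[-2,12,86] → ·
    (5,3)@(11, 7): e=[38,60,-2] → ·
    (6,3)@(13, 7): e=[26,36,34] → █
    (7,3)@(15, 7): e=[14,12,70] → █
    (8,3)@(17, 7): e=[2,-12,106] → ·
  covered (12 px):
    · · · · █ · · · ·
    · · · · · █ · · ·
    · · · · · █ █ · ·
    · · · · · · █ █ ·
    · · · · · · █ █ ·
    · · · · · · █ █ ·
    · · · · · · · █ ·
    · · · · · · · █ ·
    · · · · · · · · ·
T3:
  2·area = 146  (B↔C swapped to make it positive)
  edge (4, 14)→(6, 2): d=(2,-12) top-left  bias=+0
  edge (6, 2)→(17, 9): d=(11,7) right/bottom  bias=-1
  edge (17, 9)→(4, 14): d=(-13,5) right/bottom  bias=-1
    (3,1)@(7, 3): e=[14,4,128] → █
    (4,1)@(9, 3): e=[38,-10,118] → ·
    (3,2)@(7, 5): e=[18,26,102] → █
    (4,2)@(9, 5): e=[42,12,92] → █
    (5,2)@(11, 5): e=[66,-2,82] → ·
    (3,3)@(7, 7): e=[22,48,76] → █
    (5,3)@(11, 7): e=[70,20,56] → █
    (6,3)@(13, 7): e=[94,6,46] → █
    (7,3)@(15, 7): e=[118,-8,36] → ·
    (2,4)@(5, 9): e=[2,84,60] → █
    (7,4)@(15, 9): e=[122,14,10] → █
    (8,4)@(17, 9): e=[146,0,0] → ·  [on edge]
  covered (18 px):
    · · · · · · · · ·
    · · · █ · · · · ·
    · · · █ █ · · · ·
    · · · █ █ █ █ · ·
    · · █ █ █ █ █ █ ·
    · · █ █ █ █ · · ·
    · · █ · · · · · ·
    · · · · · · · · ·
    · · · · · · · · ·
T4:
  2·area = 120
  edge (4, 0)→(14, 0): d=(10,0) top-left  bias=+0
  edge (14, 0)→(16, 12): d=(2,12) right/bottom  bias=-1
  edge (16, 12)→(4, 0): d=(-12,-12) top-left  bias=+0
    (2,0)@(5, 1): e=[10,110,0] → █  [on edge]
    (3,0)@(7, 1): e=[10,86,24] → █
    (4,0)@(9, 1): e=[10,62,48] → █
    (5,0)@(11, 1): e=[10,38,72] → █
    (6,0)@(13, 1): e=[10,14,96] → █
    (7,0)@(15, 1): e=[10,-10,120] → ·
    (2,1)@(5, 3): e=[30,114,-24] → ·
    (3,1)@(7, 3): e=[30,90,0] → █  [on edge]
    (7,1)@(15, 3): e=[30,-6,96] → ·
    (3,2)@(7, 5): e=[50,94,-24] → ·
    (4,2)@(9, 5): e=[50,70,0] → █  [on edge]
    (7,2)@(15, 5): e=[50,-2,72] → ·
    (5,3)@(11, 7): e=[70,50,0] → █  [on edge]
    (6,4)@(13, 9): e=[90,30,0] → █  [on edge]
    (7,5)@(15, 11): e=[110,10,0] → █  [on edge]
    (8,6)@(17, 13): e=[130,-10,0] → ·  [on edge]
  covered (18 px):
    · · █ █ █ █ █ · ·
    · · · █ █ █ █ · ·
    · · · · █ █ █ · ·
    · · · · · █ █ █ ·
    · · · · · · █ █ ·
    · · · · · · · █ ·
    · · · · · · · · ·
    · · · · · · · · ·
    · · · · · · · · ·

Answer: [10,0,110]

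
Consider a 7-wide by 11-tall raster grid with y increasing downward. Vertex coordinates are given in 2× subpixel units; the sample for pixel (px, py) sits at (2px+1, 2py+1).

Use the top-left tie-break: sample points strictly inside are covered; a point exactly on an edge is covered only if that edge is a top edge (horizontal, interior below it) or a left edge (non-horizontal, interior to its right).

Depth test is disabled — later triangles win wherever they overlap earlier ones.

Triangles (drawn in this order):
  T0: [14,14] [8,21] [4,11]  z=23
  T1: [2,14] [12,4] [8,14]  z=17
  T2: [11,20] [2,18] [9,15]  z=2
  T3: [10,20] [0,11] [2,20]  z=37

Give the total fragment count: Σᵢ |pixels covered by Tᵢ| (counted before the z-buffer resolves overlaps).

T0:
  2·area = 88
  edge (14, 14)→(8, 21): d=(-6,7) right/bottom  bias=-1
  edge (8, 21)→(4, 11): d=(-4,-10) top-left  bias=+0
  edge (4, 11)→(14, 14): d=(10,3) right/bottom  bias=-1
    (2,6)@(5, 13): e=[69,2,17] → █
    (3,6)@(7, 13): e=[55,22,11] → █
    (4,6)@(9, 13): e=[41,42,5] → █
    (5,6)@(11, 13): e=[27,62,-1] → ·
    (2,7)@(5, 15): e=[57,-6,37] → ·
    (3,7)@(7, 15): e=[43,14,31] → █
    (5,7)@(11, 15): e=[15,54,19] → █
    (6,7)@(13, 15): e=[1,74,13] → █
    (3,8)@(7, 17): e=[31,6,51] → █
    (6,8)@(13, 17): e=[-11,66,33] → ·
    (3,9)@(7, 19): e=[19,-2,71] → ·
    (4,9)@(9, 19): e=[5,18,65] → █
  covered (11 px):
    · · · · · · ·
    · · · · · · ·
    · · · · · · ·
    · · · · · · ·
    · · · · · · ·
    · · · · · · ·
    · · █ █ █ · ·
    · · · █ █ █ █
    · · · █ █ █ ·
    · · · · █ · ·
    · · · · · · ·
T1:
  2·area = 60
  edge (2, 14)→(12, 4): d=(10,-10) top-left  bias=+0
  edge (12, 4)→(8, 14): d=(-4,10) right/bottom  bias=-1
  edge (8, 14)→(2, 14): d=(-6,0) right/bottom  bias=-1
    (6,1)@(13, 3): e=[0,-6,66] → ·  [on edge]
    (5,2)@(11, 5): e=[0,6,54] → █  [on edge]
    (6,2)@(13, 5): e=[20,-14,54] → ·
    (4,3)@(9, 7): e=[0,18,42] → █  [on edge]
    (5,3)@(11, 7): e=[20,-2,42] → ·
    (3,4)@(7, 9): e=[0,30,30] → █  [on edge]
    (5,4)@(11, 9): e=[40,-10,30] → ·
    (2,5)@(5, 11): e=[0,42,18] → █  [on edge]
    (5,5)@(11, 11): e=[60,-18,18] → ·
    (1,6)@(3, 13): e=[0,54,6] → █  [on edge]
    (4,6)@(9, 13): e=[60,-6,6] → ·
    (0,7)@(1, 15): e=[0,66,-6] → ·  [on edge]
  covered (10 px):
    · · · · · · ·
    · · · · · · ·
    · · · · · █ ·
    · · · · █ · ·
    · · · █ █ · ·
    · · █ █ █ · ·
    · █ █ █ · · ·
    · · · · · · ·
    · · · · · · ·
    · · · · · · ·
    · · · · · · ·
T2:
  2·area = 41
  edge (11, 20)→(2, 18): d=(-9,-2) top-left  bias=+0
  edge (2, 18)→(9, 15): d=(7,-3) top-left  bias=+0
  edge (9, 15)→(11, 20): d=(2,5) right/bottom  bias=-1
    (2,2)@(5, 5): e=[123,-82,0] → ·  [on edge]
    (4,7)@(9, 15): e=[41,0,0] → ·  [on edge]
    (2,8)@(5, 17): e=[15,2,24] → █
    (3,8)@(7, 17): e=[19,8,14] → █
    (4,8)@(9, 17): e=[23,14,4] → █
    (5,8)@(11, 17): e=[27,20,-6] → ·
    (2,9)@(5, 19): e=[-3,16,28] → ·
    (3,9)@(7, 19): e=[1,22,18] → █
    (5,9)@(11, 19): e=[9,34,-2] → ·
    (3,10)@(7, 21): e=[-17,36,22] → ·
    (4,10)@(9, 21): e=[-13,42,12] → ·
  covered (5 px):
    · · · · · · ·
    · · · · · · ·
    · · · · · · ·
    · · · · · · ·
    · · · · · · ·
    · · · · · · ·
    · · · · · · ·
    · · · · · · ·
    · · █ █ █ · ·
    · · · █ █ · ·
    · · · · · · ·
T3:
  2·area = 72  (B↔C swapped to make it positive)
  edge (10, 20)→(2, 20): d=(-8,0) right/bottom  bias=-1
  edge (2, 20)→(0, 11): d=(-2,-9) top-left  bias=+0
  edge (0, 11)→(10, 20): d=(10,9) right/bottom  bias=-1
    (0,6)@(1, 13): e=[56,5,11] → █
    (1,6)@(3, 13): e=[56,23,-7] → ·
    (0,7)@(1, 15): e=[40,1,31] → █
    (1,7)@(3, 15): e=[40,19,13] → █
    (2,7)@(5, 15): e=[40,37,-5] → ·
    (0,8)@(1, 17): e=[24,-3,51] → ·
    (1,8)@(3, 17): e=[24,15,33] → █
    (2,8)@(5, 17): e=[24,33,15] → █
    (3,8)@(7, 17): e=[24,51,-3] → ·
    (1,9)@(3, 19): e=[8,11,53] → █
    (3,9)@(7, 19): e=[8,47,17] → █
    (4,9)@(9, 19): e=[8,65,-1] → ·
  covered (8 px):
    · · · · · · ·
    · · · · · · ·
    · · · · · · ·
    · · · · · · ·
    · · · · · · ·
    · · · · · · ·
    █ · · · · · ·
    █ █ · · · · ·
    · █ █ · · · ·
    · █ █ █ · · ·
    · · · · · · ·

Answer: 34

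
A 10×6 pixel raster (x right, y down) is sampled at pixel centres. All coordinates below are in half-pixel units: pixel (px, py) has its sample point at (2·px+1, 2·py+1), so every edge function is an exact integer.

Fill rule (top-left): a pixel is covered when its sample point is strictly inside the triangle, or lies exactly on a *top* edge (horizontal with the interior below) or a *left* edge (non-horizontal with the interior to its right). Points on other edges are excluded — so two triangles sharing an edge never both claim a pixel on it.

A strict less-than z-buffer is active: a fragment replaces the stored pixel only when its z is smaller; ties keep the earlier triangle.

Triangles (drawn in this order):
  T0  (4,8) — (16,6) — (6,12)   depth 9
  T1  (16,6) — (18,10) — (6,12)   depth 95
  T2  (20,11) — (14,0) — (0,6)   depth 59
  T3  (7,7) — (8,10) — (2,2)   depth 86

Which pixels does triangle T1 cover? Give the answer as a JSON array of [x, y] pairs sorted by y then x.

T0:
  2·area = 52
  edge (4, 8)→(16, 6): d=(12,-2) top-left  bias=+0
  edge (16, 6)→(6, 12): d=(-10,6) right/bottom  bias=-1
  edge (6, 12)→(4, 8): d=(-2,-4) top-left  bias=+0
    (5,3)@(11, 7): e=[2,20,30] → #
    (6,3)@(13, 7): e=[6,8,38] → #
    (7,3)@(15, 7): e=[10,-4,46] → ·
    (2,4)@(5, 9): e=[14,36,2] → #
    (3,4)@(7, 9): e=[18,24,10] → #
    (4,4)@(9, 9): e=[22,12,18] → #
    (5,4)@(11, 9): e=[26,0,26] → ·  [on edge]
    (6,4)@(13, 9): e=[30,-12,34] → ·
    (2,5)@(5, 11): e=[38,16,-2] → ·
    (3,5)@(7, 11): e=[42,4,6] → #
    (4,5)@(9, 11): e=[46,-8,14] → ·
  covered (6 px):
    · · · · · · · · · ·
    · · · · · · · · · ·
    · · · · · · · · · ·
    · · · · · # # · · ·
    · · # # # · · · · ·
    · · · # · · · · · ·
T1:
  2·area = 52
  edge (16, 6)→(18, 10): d=(2,4) right/bottom  bias=-1
  edge (18, 10)→(6, 12): d=(-12,2) right/bottom  bias=-1
  edge (6, 12)→(16, 6): d=(10,-6) top-left  bias=+0
    (7,3)@(15, 7): e=[6,42,4] → #
    (8,3)@(17, 7): e=[-2,38,16] → ·
    (5,4)@(11, 9): e=[26,26,0] → #  [on edge]
    (6,4)@(13, 9): e=[18,22,12] → #
    (8,4)@(17, 9): e=[2,14,36] → #
    (9,4)@(19, 9): e=[-6,10,48] → ·
    (4,5)@(9, 11): e=[38,6,8] → #
    (6,5)@(13, 11): e=[22,-2,32] → ·
    (7,5)@(15, 11): e=[14,-6,44] → ·
    (8,5)@(17, 11): e=[6,-10,56] → ·
  covered (7 px):
    · · · · · · · · · ·
    · · · · · · · · · ·
    · · · · · · · · · ·
    · · · · · · · # · ·
    · · · · · # # # # ·
    · · · · # # · · · ·
T2:
  2·area = 190  (B↔C swapped to make it positive)
  edge (20, 11)→(0, 6): d=(-20,-5) top-left  bias=+0
  edge (0, 6)→(14, 0): d=(14,-6) top-left  bias=+0
  edge (14, 0)→(20, 11): d=(6,11) right/bottom  bias=-1
    (6,0)@(13, 1): e=[165,8,17] → #
    (7,0)@(15, 1): e=[175,20,-5] → ·
    (3,1)@(7, 3): e=[95,0,95] → #  [on edge]
    (4,1)@(9, 3): e=[105,12,73] → #
    (5,1)@(11, 3): e=[115,24,51] → #
    (7,1)@(15, 3): e=[135,48,7] → #
    (8,1)@(17, 3): e=[145,60,-15] → ·
    (1,2)@(3, 5): e=[35,4,151] → #
    (2,2)@(5, 5): e=[45,16,129] → #
    (8,2)@(17, 5): e=[105,88,-3] → ·
    (1,3)@(3, 7): e=[-5,32,163] → ·
    (2,3)@(5, 7): e=[5,44,141] → #
  covered (23 px):
    · · · · · · # · · ·
    · · · # # # # # · ·
    · # # # # # # # · ·
    · · # # # # # # # ·
    · · · · · · # # # ·
    · · · · · · · · · ·
T3:
  2·area = 10
  edge (7, 7)→(8, 10): d=(1,3) right/bottom  bias=-1
  edge (8, 10)→(2, 2): d=(-6,-8) top-left  bias=+0
  edge (2, 2)→(7, 7): d=(5,5) right/bottom  bias=-1
    (0,0)@(1, 1): e=[12,-2,0] → ·  [on edge]
    (2,0)@(5, 1): e=[0,30,-20] → ·  [on edge]
    (1,1)@(3, 3): e=[8,2,0] → ·  [on edge]
    (2,2)@(5, 5): e=[4,6,0] → ·  [on edge]
    (3,3)@(7, 7): e=[0,10,0] → ·  [on edge]
    (4,4)@(9, 9): e=[-4,14,0] → ·  [on edge]
    (5,5)@(11, 11): e=[-8,18,0] → ·  [on edge]
  covered (0 px):
    · · · · · · · · · ·
    · · · · · · · · · ·
    · · · · · · · · · ·
    · · · · · · · · · ·
    · · · · · · · · · ·
    · · · · · · · · · ·

Answer: [[7,3],[5,4],[6,4],[7,4],[8,4],[4,5],[5,5]]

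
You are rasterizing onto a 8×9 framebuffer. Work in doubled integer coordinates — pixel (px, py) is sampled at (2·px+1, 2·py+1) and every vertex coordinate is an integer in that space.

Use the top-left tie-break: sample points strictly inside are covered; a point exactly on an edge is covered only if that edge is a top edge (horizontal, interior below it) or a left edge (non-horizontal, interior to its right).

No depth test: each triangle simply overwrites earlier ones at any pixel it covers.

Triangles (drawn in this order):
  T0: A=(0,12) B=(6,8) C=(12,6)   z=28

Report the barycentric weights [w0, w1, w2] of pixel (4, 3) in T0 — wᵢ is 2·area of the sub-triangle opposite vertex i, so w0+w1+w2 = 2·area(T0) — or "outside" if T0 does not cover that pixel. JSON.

T0:
  2·area = 12
  edge (0, 12)→(6, 8): d=(6,-4) top-left  bias=+0
  edge (6, 8)→(12, 6): d=(6,-2) top-left  bias=+0
  edge (12, 6)→(0, 12): d=(-12,6) right/bottom  bias=-1
    (7,2)@(15, 5): e=[18,0,-6] → ·  [on edge]
    (4,3)@(9, 7): e=[6,0,6] → █  [on edge]
    (5,3)@(11, 7): e=[14,4,-6] → ·
    (1,4)@(3, 9): e=[-6,0,18] → ·  [on edge]
    (2,4)@(5, 9): e=[2,4,6] → █
    (3,4)@(7, 9): e=[10,8,-6] → ·
    (4,4)@(9, 9): e=[18,12,-18] → ·
    (2,5)@(5, 11): e=[14,16,-18] → ·
  covered (2 px):
    · · · · · · · ·
    · · · · · · · ·
    · · · · · · · ·
    · · · · █ · · ·
    · · █ · · · · ·
    · · · · · · · ·
    · · · · · · · ·
    · · · · · · · ·
    · · · · · · · ·

Final: [0,6,6]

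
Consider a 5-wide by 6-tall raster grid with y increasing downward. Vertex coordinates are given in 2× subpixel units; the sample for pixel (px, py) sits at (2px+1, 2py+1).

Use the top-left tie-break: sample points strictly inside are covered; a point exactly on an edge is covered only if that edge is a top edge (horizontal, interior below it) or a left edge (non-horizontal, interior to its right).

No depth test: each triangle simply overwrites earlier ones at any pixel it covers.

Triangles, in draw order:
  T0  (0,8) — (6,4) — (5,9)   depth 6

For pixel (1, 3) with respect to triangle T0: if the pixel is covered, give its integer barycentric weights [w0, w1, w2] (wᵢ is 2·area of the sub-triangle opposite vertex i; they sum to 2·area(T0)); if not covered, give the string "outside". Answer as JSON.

T0:
  2·area = 26
  edge (0, 8)→(6, 4): d=(6,-4) top-left  bias=+0
  edge (6, 4)→(5, 9): d=(-1,5) right/bottom  bias=-1
  edge (5, 9)→(0, 8): d=(-5,-1) top-left  bias=+0
    (2,2)@(5, 5): e=[2,4,20] → X
    (3,2)@(7, 5): e=[10,-6,22] → .
    (1,3)@(3, 7): e=[6,12,8] → X
    (3,3)@(7, 7): e=[22,-8,12] → .
    (1,4)@(3, 9): e=[18,10,-2] → .
    (2,4)@(5, 9): e=[26,0,0] → .  [on edge]
  covered (3 px):
    . . . . .
    . . . . .
    . . X . .
    . X X . .
    . . . . .
    . . . . .

Answer: [12,8,6]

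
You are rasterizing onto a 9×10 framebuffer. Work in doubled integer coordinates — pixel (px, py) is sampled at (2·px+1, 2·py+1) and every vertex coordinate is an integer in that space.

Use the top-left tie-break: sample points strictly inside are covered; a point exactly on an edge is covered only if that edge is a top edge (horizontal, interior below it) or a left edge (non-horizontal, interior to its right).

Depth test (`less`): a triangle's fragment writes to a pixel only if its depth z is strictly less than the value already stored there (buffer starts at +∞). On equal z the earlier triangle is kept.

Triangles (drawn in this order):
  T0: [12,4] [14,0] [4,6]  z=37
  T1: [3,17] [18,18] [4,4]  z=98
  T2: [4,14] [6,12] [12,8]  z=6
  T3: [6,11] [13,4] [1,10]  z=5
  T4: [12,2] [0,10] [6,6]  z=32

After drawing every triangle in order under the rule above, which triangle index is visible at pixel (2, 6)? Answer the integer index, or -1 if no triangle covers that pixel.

T0:
  2·area = 28  (B↔C swapped to make it positive)
  edge (12, 4)→(4, 6): d=(-8,2) right/bottom  bias=-1
  edge (4, 6)→(14, 0): d=(10,-6) top-left  bias=+0
  edge (14, 0)→(12, 4): d=(-2,4) right/bottom  bias=-1
    (6,0)@(13, 1): e=[22,4,2] → #
    (7,0)@(15, 1): e=[18,16,-6] → ·
    (4,1)@(9, 3): e=[14,0,14] → #  [on edge]
    (5,1)@(11, 3): e=[10,12,6] → #
    (6,1)@(13, 3): e=[6,24,-2] → ·
    (3,2)@(7, 5): e=[2,8,18] → #
    (4,2)@(9, 5): e=[-2,20,10] → ·
    (5,2)@(11, 5): e=[-6,32,2] → ·
    (3,3)@(7, 7): e=[-14,28,14] → ·
  covered (4 px):
    · · · · · · # · ·
    · · · · # # · · ·
    · · · # · · · · ·
    · · · · · · · · ·
    · · · · · · · · ·
    · · · · · · · · ·
    · · · · · · · · ·
    · · · · · · · · ·
    · · · · · · · · ·
    · · · · · · · · ·
T1:
  2·area = 196  (B↔C swapped to make it positive)
  edge (3, 17)→(4, 4): d=(1,-13) top-left  bias=+0
  edge (4, 4)→(18, 18): d=(14,14) right/bottom  bias=-1
  edge (18, 18)→(3, 17): d=(-15,-1) top-left  bias=+0
    (0,0)@(1, 1): e=[-42,0,238] → ·  [on edge]
    (1,1)@(3, 3): e=[-14,0,210] → ·  [on edge]
    (2,2)@(5, 5): e=[14,0,182] → ·  [on edge]
    (2,3)@(5, 7): e=[16,28,152] → #
    (3,3)@(7, 7): e=[42,0,154] → ·  [on edge]
    (2,4)@(5, 9): e=[18,56,122] → #
    (3,4)@(7, 9): e=[44,28,124] → #
    (4,4)@(9, 9): e=[70,0,126] → ·  [on edge]
    (2,5)@(5, 11): e=[20,84,92] → #
    (4,5)@(9, 11): e=[72,28,96] → #
    (5,5)@(11, 11): e=[98,0,98] → ·  [on edge]
    (2,6)@(5, 13): e=[22,112,62] → #
    (6,6)@(13, 13): e=[126,0,70] → ·  [on edge]
    (7,7)@(15, 15): e=[154,0,42] → ·  [on edge]
    (1,8)@(3, 17): e=[0,196,0] → #  [on edge]
    (8,8)@(17, 17): e=[182,0,14] → ·  [on edge]
  covered (22 px):
    · · · · · · · · ·
    · · · · · · · · ·
    · · · · · · · · ·
    · · # · · · · · ·
    · · # # · · · · ·
    · · # # # · · · ·
    · · # # # # · · ·
    · · # # # # # · ·
    · # # # # # # # ·
    · · · · · · · · ·
T2:
  2·area = 4
  edge (4, 14)→(6, 12): d=(2,-2) top-left  bias=+0
  edge (6, 12)→(12, 8): d=(6,-4) top-left  bias=+0
  edge (12, 8)→(4, 14): d=(-8,6) right/bottom  bias=-1
    (8,0)@(17, 1): e=[0,-22,26] → ·  [on edge]
    (7,1)@(15, 3): e=[0,-18,22] → ·  [on edge]
    (6,2)@(13, 5): e=[0,-14,18] → ·  [on edge]
    (5,3)@(11, 7): e=[0,-10,14] → ·  [on edge]
    (4,4)@(9, 9): e=[0,-6,10] → ·  [on edge]
    (3,5)@(7, 11): e=[0,-2,6] → ·  [on edge]
    (2,6)@(5, 13): e=[0,2,2] → #  [on edge]
    (3,6)@(7, 13): e=[4,10,-10] → ·
    (1,7)@(3, 15): e=[0,6,-2] → ·  [on edge]
    (2,7)@(5, 15): e=[4,14,-14] → ·
    (0,8)@(1, 17): e=[0,10,-6] → ·  [on edge]
  covered (1 px):
    · · · · · · · · ·
    · · · · · · · · ·
    · · · · · · · · ·
    · · · · · · · · ·
    · · · · · · · · ·
    · · · · · · · · ·
    · · # · · · · · ·
    · · · · · · · · ·
    · · · · · · · · ·
    · · · · · · · · ·
T3:
  2·area = 42  (B↔C swapped to make it positive)
  edge (6, 11)→(1, 10): d=(-5,-1) top-left  bias=+0
  edge (1, 10)→(13, 4): d=(12,-6) top-left  bias=+0
  edge (13, 4)→(6, 11): d=(-7,7) right/bottom  bias=-1
    (7,1)@(15, 3): e=[49,0,-7] → ·  [on edge]
    (5,2)@(11, 5): e=[35,0,7] → #  [on edge]
    (6,2)@(13, 5): e=[37,12,-7] → ·
    (3,3)@(7, 7): e=[21,0,21] → #  [on edge]
    (4,3)@(9, 7): e=[23,12,7] → #
    (5,3)@(11, 7): e=[25,24,-7] → ·
    (1,4)@(3, 9): e=[7,0,35] → #  [on edge]
    (2,4)@(5, 9): e=[9,12,21] → #
    (4,4)@(9, 9): e=[13,36,-7] → ·
    (1,5)@(3, 11): e=[-3,24,21] → ·
    (2,5)@(5, 11): e=[-1,36,7] → ·
    (3,5)@(7, 11): e=[1,48,-7] → ·
  covered (6 px):
    · · · · · · · · ·
    · · · · · · · · ·
    · · · · · # · · ·
    · · · # # · · · ·
    · # # # · · · · ·
    · · · · · · · · ·
    · · · · · · · · ·
    · · · · · · · · ·
    · · · · · · · · ·
    · · · · · · · · ·
T4:
  degenerate (2·area = 0) — covers nothing

Z-buffer (winner per pixel, '.' = empty):
  . . . . . . 0 . .
  . . . . 0 0 . . .
  . . . 0 . 3 . . .
  . . 1 3 3 . . . .
  . 3 3 3 . . . . .
  . . 1 1 1 . . . .
  . . 2 1 1 1 . . .
  . . 1 1 1 1 1 . .
  . 1 1 1 1 1 1 1 .
  . . . . . . . . .

Result: 2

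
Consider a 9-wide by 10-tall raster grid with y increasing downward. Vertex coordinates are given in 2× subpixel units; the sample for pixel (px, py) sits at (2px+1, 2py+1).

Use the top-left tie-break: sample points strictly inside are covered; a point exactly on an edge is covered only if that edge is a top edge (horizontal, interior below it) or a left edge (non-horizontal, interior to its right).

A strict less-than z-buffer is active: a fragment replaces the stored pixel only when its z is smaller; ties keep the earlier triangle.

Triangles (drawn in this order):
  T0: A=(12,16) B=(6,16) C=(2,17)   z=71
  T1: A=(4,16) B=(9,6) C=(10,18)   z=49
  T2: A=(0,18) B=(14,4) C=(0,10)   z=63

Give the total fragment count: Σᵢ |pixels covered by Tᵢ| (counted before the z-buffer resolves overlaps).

T0:
  2·area = 6  (B↔C swapped to make it positive)
  edge (12, 16)→(2, 17): d=(-10,1) right/bottom  bias=-1
  edge (2, 17)→(6, 16): d=(4,-1) top-left  bias=+0
  edge (6, 16)→(12, 16): d=(6,0) top-left  bias=+0
  covered (0 px):
    · · · · · · · · ·
    · · · · · · · · ·
    · · · · · · · · ·
    · · · · · · · · ·
    · · · · · · · · ·
    · · · · · · · · ·
    · · · · · · · · ·
    · · · · · · · · ·
    · · · · · · · · ·
    · · · · · · · · ·
T1:
  2·area = 70
  edge (4, 16)→(9, 6): d=(5,-10) top-left  bias=+0
  edge (9, 6)→(10, 18): d=(1,12) right/bottom  bias=-1
  edge (10, 18)→(4, 16): d=(-6,-2) top-left  bias=+0
    (4,3)@(9, 7): e=[5,1,64] → █
    (5,3)@(11, 7): e=[25,-23,68] → ·
    (4,4)@(9, 9): e=[15,3,52] → █
    (5,4)@(11, 9): e=[35,-21,56] → ·
    (3,5)@(7, 11): e=[5,29,36] → █
    (5,5)@(11, 11): e=[45,-19,44] → ·
    (3,6)@(7, 13): e=[15,31,24] → █
    (5,6)@(11, 13): e=[55,-17,32] → ·
    (0,7)@(1, 15): e=[-35,105,0] → ·  [on edge]
    (2,7)@(5, 15): e=[5,57,8] → █
    (5,7)@(11, 15): e=[65,-15,20] → ·
    (2,8)@(5, 17): e=[15,59,-4] → ·
    (3,8)@(7, 17): e=[35,35,0] → █  [on edge]
    (6,9)@(13, 19): e=[105,-35,0] → ·  [on edge]
  covered (11 px):
    · · · · · · · · ·
    · · · · · · · · ·
    · · · · · · · · ·
    · · · · █ · · · ·
    · · · · █ · · · ·
    · · · █ █ · · · ·
    · · · █ █ · · · ·
    · · █ █ █ · · · ·
    · · · █ █ · · · ·
    · · · · · · · · ·
T2:
  2·area = 112  (B↔C swapped to make it positive)
  edge (0, 18)→(0, 10): d=(0,-8) top-left  bias=+0
  edge (0, 10)→(14, 4): d=(14,-6) top-left  bias=+0
  edge (14, 4)→(0, 18): d=(-14,14) right/bottom  bias=-1
    (8,0)@(17, 1): e=[136,-24,0] → ·  [on edge]
    (7,1)@(15, 3): e=[120,-8,0] → ·  [on edge]
    (6,2)@(13, 5): e=[104,8,0] → ·  [on edge]
    (3,3)@(7, 7): e=[56,0,56] → █  [on edge]
    (4,3)@(9, 7): e=[72,12,28] → █
    (5,3)@(11, 7): e=[88,24,0] → ·  [on edge]
    (1,4)@(3, 9): e=[24,4,84] → █
    (2,4)@(5, 9): e=[40,16,56] → █
    (4,4)@(9, 9): e=[72,40,0] → ·  [on edge]
    (0,5)@(1, 11): e=[8,20,84] → █
    (3,5)@(7, 11): e=[56,56,0] → ·  [on edge]
    (0,6)@(1, 13): e=[8,48,56] → █
    (2,6)@(5, 13): e=[40,72,0] → ·  [on edge]
    (1,7)@(3, 15): e=[24,88,0] → ·  [on edge]
    (0,8)@(1, 17): e=[8,104,0] → ·  [on edge]
  covered (11 px):
    · · · · · · · · ·
    · · · · · · · · ·
    · · · · · · · · ·
    · · · █ █ · · · ·
    · █ █ █ · · · · ·
    █ █ █ · · · · · ·
    █ █ · · · · · · ·
    █ · · · · · · · ·
    · · · · · · · · ·
    · · · · · · · · ·

Final: 22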